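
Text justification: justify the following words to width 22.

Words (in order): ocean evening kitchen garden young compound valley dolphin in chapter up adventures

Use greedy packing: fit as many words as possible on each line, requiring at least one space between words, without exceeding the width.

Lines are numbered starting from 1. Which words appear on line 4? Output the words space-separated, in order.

Line 1: ['ocean', 'evening', 'kitchen'] (min_width=21, slack=1)
Line 2: ['garden', 'young', 'compound'] (min_width=21, slack=1)
Line 3: ['valley', 'dolphin', 'in'] (min_width=17, slack=5)
Line 4: ['chapter', 'up', 'adventures'] (min_width=21, slack=1)

Answer: chapter up adventures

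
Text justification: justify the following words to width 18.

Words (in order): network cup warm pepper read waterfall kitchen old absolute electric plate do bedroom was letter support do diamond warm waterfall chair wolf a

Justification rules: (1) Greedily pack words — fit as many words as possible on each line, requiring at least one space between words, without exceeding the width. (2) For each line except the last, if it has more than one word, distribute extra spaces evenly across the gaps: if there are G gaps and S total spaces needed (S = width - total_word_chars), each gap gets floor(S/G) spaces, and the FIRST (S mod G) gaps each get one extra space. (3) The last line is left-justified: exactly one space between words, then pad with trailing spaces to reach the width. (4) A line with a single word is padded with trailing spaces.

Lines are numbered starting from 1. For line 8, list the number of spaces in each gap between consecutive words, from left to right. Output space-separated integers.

Answer: 5

Derivation:
Line 1: ['network', 'cup', 'warm'] (min_width=16, slack=2)
Line 2: ['pepper', 'read'] (min_width=11, slack=7)
Line 3: ['waterfall', 'kitchen'] (min_width=17, slack=1)
Line 4: ['old', 'absolute'] (min_width=12, slack=6)
Line 5: ['electric', 'plate', 'do'] (min_width=17, slack=1)
Line 6: ['bedroom', 'was', 'letter'] (min_width=18, slack=0)
Line 7: ['support', 'do', 'diamond'] (min_width=18, slack=0)
Line 8: ['warm', 'waterfall'] (min_width=14, slack=4)
Line 9: ['chair', 'wolf', 'a'] (min_width=12, slack=6)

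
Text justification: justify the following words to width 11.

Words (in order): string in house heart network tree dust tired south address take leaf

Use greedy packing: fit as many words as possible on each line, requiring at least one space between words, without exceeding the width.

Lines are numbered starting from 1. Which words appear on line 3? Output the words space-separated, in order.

Line 1: ['string', 'in'] (min_width=9, slack=2)
Line 2: ['house', 'heart'] (min_width=11, slack=0)
Line 3: ['network'] (min_width=7, slack=4)
Line 4: ['tree', 'dust'] (min_width=9, slack=2)
Line 5: ['tired', 'south'] (min_width=11, slack=0)
Line 6: ['address'] (min_width=7, slack=4)
Line 7: ['take', 'leaf'] (min_width=9, slack=2)

Answer: network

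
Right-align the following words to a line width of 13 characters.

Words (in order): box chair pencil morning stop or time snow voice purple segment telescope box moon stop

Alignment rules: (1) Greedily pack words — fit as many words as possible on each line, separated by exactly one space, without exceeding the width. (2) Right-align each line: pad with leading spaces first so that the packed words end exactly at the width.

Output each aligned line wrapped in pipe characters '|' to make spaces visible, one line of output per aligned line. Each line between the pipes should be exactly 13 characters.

Answer: |    box chair|
|       pencil|
| morning stop|
| or time snow|
| voice purple|
|      segment|
|telescope box|
|    moon stop|

Derivation:
Line 1: ['box', 'chair'] (min_width=9, slack=4)
Line 2: ['pencil'] (min_width=6, slack=7)
Line 3: ['morning', 'stop'] (min_width=12, slack=1)
Line 4: ['or', 'time', 'snow'] (min_width=12, slack=1)
Line 5: ['voice', 'purple'] (min_width=12, slack=1)
Line 6: ['segment'] (min_width=7, slack=6)
Line 7: ['telescope', 'box'] (min_width=13, slack=0)
Line 8: ['moon', 'stop'] (min_width=9, slack=4)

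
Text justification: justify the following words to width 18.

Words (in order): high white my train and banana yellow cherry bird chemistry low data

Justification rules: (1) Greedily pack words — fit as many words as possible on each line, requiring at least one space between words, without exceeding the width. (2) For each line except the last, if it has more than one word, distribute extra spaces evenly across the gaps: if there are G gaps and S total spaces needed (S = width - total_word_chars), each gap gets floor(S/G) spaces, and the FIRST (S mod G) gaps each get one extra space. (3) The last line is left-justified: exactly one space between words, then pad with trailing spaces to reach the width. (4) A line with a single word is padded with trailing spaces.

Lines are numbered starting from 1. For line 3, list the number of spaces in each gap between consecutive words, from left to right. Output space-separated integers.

Line 1: ['high', 'white', 'my'] (min_width=13, slack=5)
Line 2: ['train', 'and', 'banana'] (min_width=16, slack=2)
Line 3: ['yellow', 'cherry', 'bird'] (min_width=18, slack=0)
Line 4: ['chemistry', 'low', 'data'] (min_width=18, slack=0)

Answer: 1 1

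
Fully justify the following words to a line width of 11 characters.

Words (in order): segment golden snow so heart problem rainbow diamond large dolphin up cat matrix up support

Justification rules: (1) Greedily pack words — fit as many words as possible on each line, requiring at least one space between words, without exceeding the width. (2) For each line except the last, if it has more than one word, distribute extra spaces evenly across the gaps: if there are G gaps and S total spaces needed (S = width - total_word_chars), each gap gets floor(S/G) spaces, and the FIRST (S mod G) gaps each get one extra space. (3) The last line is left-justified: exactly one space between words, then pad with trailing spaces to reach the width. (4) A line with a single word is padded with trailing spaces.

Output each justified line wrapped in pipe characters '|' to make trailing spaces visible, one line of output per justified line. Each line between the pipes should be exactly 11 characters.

Line 1: ['segment'] (min_width=7, slack=4)
Line 2: ['golden', 'snow'] (min_width=11, slack=0)
Line 3: ['so', 'heart'] (min_width=8, slack=3)
Line 4: ['problem'] (min_width=7, slack=4)
Line 5: ['rainbow'] (min_width=7, slack=4)
Line 6: ['diamond'] (min_width=7, slack=4)
Line 7: ['large'] (min_width=5, slack=6)
Line 8: ['dolphin', 'up'] (min_width=10, slack=1)
Line 9: ['cat', 'matrix'] (min_width=10, slack=1)
Line 10: ['up', 'support'] (min_width=10, slack=1)

Answer: |segment    |
|golden snow|
|so    heart|
|problem    |
|rainbow    |
|diamond    |
|large      |
|dolphin  up|
|cat  matrix|
|up support |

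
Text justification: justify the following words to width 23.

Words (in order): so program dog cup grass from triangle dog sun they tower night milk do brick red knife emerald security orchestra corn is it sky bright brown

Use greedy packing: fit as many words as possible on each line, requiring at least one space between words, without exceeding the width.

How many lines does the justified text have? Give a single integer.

Line 1: ['so', 'program', 'dog', 'cup'] (min_width=18, slack=5)
Line 2: ['grass', 'from', 'triangle', 'dog'] (min_width=23, slack=0)
Line 3: ['sun', 'they', 'tower', 'night'] (min_width=20, slack=3)
Line 4: ['milk', 'do', 'brick', 'red', 'knife'] (min_width=23, slack=0)
Line 5: ['emerald', 'security'] (min_width=16, slack=7)
Line 6: ['orchestra', 'corn', 'is', 'it'] (min_width=20, slack=3)
Line 7: ['sky', 'bright', 'brown'] (min_width=16, slack=7)
Total lines: 7

Answer: 7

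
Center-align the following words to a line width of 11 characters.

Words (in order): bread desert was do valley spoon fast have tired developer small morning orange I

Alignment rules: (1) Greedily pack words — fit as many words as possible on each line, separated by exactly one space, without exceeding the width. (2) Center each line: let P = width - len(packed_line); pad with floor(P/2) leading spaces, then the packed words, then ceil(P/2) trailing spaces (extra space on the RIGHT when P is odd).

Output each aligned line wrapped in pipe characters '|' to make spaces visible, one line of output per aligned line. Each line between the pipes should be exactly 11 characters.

Line 1: ['bread'] (min_width=5, slack=6)
Line 2: ['desert', 'was'] (min_width=10, slack=1)
Line 3: ['do', 'valley'] (min_width=9, slack=2)
Line 4: ['spoon', 'fast'] (min_width=10, slack=1)
Line 5: ['have', 'tired'] (min_width=10, slack=1)
Line 6: ['developer'] (min_width=9, slack=2)
Line 7: ['small'] (min_width=5, slack=6)
Line 8: ['morning'] (min_width=7, slack=4)
Line 9: ['orange', 'I'] (min_width=8, slack=3)

Answer: |   bread   |
|desert was |
| do valley |
|spoon fast |
|have tired |
| developer |
|   small   |
|  morning  |
| orange I  |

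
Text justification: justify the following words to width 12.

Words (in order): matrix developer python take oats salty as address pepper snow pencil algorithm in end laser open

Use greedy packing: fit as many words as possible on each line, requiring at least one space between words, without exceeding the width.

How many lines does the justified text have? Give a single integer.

Line 1: ['matrix'] (min_width=6, slack=6)
Line 2: ['developer'] (min_width=9, slack=3)
Line 3: ['python', 'take'] (min_width=11, slack=1)
Line 4: ['oats', 'salty'] (min_width=10, slack=2)
Line 5: ['as', 'address'] (min_width=10, slack=2)
Line 6: ['pepper', 'snow'] (min_width=11, slack=1)
Line 7: ['pencil'] (min_width=6, slack=6)
Line 8: ['algorithm', 'in'] (min_width=12, slack=0)
Line 9: ['end', 'laser'] (min_width=9, slack=3)
Line 10: ['open'] (min_width=4, slack=8)
Total lines: 10

Answer: 10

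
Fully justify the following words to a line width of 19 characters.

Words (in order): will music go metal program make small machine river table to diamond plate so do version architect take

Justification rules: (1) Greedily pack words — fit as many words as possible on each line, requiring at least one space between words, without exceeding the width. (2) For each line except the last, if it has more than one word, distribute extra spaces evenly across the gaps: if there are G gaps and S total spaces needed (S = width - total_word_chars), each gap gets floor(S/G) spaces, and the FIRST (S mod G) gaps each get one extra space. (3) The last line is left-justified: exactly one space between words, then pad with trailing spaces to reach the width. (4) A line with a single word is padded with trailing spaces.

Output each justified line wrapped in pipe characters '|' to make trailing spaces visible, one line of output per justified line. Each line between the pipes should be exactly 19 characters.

Answer: |will music go metal|
|program  make small|
|machine river table|
|to diamond plate so|
|do          version|
|architect take     |

Derivation:
Line 1: ['will', 'music', 'go', 'metal'] (min_width=19, slack=0)
Line 2: ['program', 'make', 'small'] (min_width=18, slack=1)
Line 3: ['machine', 'river', 'table'] (min_width=19, slack=0)
Line 4: ['to', 'diamond', 'plate', 'so'] (min_width=19, slack=0)
Line 5: ['do', 'version'] (min_width=10, slack=9)
Line 6: ['architect', 'take'] (min_width=14, slack=5)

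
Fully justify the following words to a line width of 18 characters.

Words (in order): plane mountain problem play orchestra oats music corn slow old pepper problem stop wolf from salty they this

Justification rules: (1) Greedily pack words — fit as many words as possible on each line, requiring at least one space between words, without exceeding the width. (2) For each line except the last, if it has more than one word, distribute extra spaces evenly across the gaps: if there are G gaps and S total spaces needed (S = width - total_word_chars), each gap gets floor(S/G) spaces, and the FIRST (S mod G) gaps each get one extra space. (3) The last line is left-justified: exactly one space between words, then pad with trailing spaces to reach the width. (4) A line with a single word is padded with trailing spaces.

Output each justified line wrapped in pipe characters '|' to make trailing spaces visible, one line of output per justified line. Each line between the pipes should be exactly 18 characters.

Line 1: ['plane', 'mountain'] (min_width=14, slack=4)
Line 2: ['problem', 'play'] (min_width=12, slack=6)
Line 3: ['orchestra', 'oats'] (min_width=14, slack=4)
Line 4: ['music', 'corn', 'slow'] (min_width=15, slack=3)
Line 5: ['old', 'pepper', 'problem'] (min_width=18, slack=0)
Line 6: ['stop', 'wolf', 'from'] (min_width=14, slack=4)
Line 7: ['salty', 'they', 'this'] (min_width=15, slack=3)

Answer: |plane     mountain|
|problem       play|
|orchestra     oats|
|music   corn  slow|
|old pepper problem|
|stop   wolf   from|
|salty they this   |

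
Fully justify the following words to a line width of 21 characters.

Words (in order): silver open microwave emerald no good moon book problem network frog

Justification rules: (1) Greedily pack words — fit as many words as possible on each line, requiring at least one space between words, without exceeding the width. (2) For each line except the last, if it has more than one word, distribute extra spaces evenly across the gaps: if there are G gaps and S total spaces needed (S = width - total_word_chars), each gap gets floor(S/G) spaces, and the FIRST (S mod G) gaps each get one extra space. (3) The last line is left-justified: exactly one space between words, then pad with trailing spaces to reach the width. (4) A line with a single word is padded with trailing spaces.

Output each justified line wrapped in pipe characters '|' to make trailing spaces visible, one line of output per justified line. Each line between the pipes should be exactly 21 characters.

Line 1: ['silver', 'open', 'microwave'] (min_width=21, slack=0)
Line 2: ['emerald', 'no', 'good', 'moon'] (min_width=20, slack=1)
Line 3: ['book', 'problem', 'network'] (min_width=20, slack=1)
Line 4: ['frog'] (min_width=4, slack=17)

Answer: |silver open microwave|
|emerald  no good moon|
|book  problem network|
|frog                 |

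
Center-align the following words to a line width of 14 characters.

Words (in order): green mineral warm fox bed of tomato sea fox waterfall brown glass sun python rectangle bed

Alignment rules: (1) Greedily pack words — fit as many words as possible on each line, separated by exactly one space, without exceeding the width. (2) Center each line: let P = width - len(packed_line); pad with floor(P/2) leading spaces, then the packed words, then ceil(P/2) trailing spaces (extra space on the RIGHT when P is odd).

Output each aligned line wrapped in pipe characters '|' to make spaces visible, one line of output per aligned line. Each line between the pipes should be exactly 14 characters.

Answer: |green mineral |
| warm fox bed |
|of tomato sea |
|fox waterfall |
| brown glass  |
|  sun python  |
|rectangle bed |

Derivation:
Line 1: ['green', 'mineral'] (min_width=13, slack=1)
Line 2: ['warm', 'fox', 'bed'] (min_width=12, slack=2)
Line 3: ['of', 'tomato', 'sea'] (min_width=13, slack=1)
Line 4: ['fox', 'waterfall'] (min_width=13, slack=1)
Line 5: ['brown', 'glass'] (min_width=11, slack=3)
Line 6: ['sun', 'python'] (min_width=10, slack=4)
Line 7: ['rectangle', 'bed'] (min_width=13, slack=1)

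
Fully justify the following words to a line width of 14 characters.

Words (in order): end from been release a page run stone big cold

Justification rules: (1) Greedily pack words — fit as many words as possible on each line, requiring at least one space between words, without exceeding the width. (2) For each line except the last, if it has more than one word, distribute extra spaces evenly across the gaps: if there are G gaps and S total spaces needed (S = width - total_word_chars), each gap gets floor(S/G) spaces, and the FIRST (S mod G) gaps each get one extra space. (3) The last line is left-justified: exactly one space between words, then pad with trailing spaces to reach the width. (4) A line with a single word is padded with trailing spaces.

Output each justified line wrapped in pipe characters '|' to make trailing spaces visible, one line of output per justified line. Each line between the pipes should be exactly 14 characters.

Answer: |end  from been|
|release a page|
|run  stone big|
|cold          |

Derivation:
Line 1: ['end', 'from', 'been'] (min_width=13, slack=1)
Line 2: ['release', 'a', 'page'] (min_width=14, slack=0)
Line 3: ['run', 'stone', 'big'] (min_width=13, slack=1)
Line 4: ['cold'] (min_width=4, slack=10)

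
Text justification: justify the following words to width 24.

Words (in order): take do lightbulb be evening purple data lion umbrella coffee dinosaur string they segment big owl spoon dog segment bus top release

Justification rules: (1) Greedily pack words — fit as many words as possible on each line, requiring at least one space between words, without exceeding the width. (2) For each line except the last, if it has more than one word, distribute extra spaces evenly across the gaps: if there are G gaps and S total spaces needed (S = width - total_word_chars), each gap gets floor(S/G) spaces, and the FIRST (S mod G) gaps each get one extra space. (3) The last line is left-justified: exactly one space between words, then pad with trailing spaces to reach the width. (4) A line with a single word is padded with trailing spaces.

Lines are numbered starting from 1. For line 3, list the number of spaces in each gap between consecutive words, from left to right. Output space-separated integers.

Answer: 1 1

Derivation:
Line 1: ['take', 'do', 'lightbulb', 'be'] (min_width=20, slack=4)
Line 2: ['evening', 'purple', 'data', 'lion'] (min_width=24, slack=0)
Line 3: ['umbrella', 'coffee', 'dinosaur'] (min_width=24, slack=0)
Line 4: ['string', 'they', 'segment', 'big'] (min_width=23, slack=1)
Line 5: ['owl', 'spoon', 'dog', 'segment'] (min_width=21, slack=3)
Line 6: ['bus', 'top', 'release'] (min_width=15, slack=9)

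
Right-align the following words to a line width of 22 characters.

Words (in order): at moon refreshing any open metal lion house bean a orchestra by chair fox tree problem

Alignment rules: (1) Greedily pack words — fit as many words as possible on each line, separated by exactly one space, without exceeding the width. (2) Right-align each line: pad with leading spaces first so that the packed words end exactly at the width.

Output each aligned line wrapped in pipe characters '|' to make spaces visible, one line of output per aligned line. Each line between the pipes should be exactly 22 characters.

Line 1: ['at', 'moon', 'refreshing', 'any'] (min_width=22, slack=0)
Line 2: ['open', 'metal', 'lion', 'house'] (min_width=21, slack=1)
Line 3: ['bean', 'a', 'orchestra', 'by'] (min_width=19, slack=3)
Line 4: ['chair', 'fox', 'tree', 'problem'] (min_width=22, slack=0)

Answer: |at moon refreshing any|
| open metal lion house|
|   bean a orchestra by|
|chair fox tree problem|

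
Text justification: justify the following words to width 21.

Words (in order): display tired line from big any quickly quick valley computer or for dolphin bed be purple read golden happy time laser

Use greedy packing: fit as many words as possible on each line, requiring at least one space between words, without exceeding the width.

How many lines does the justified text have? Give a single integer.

Line 1: ['display', 'tired', 'line'] (min_width=18, slack=3)
Line 2: ['from', 'big', 'any', 'quickly'] (min_width=20, slack=1)
Line 3: ['quick', 'valley', 'computer'] (min_width=21, slack=0)
Line 4: ['or', 'for', 'dolphin', 'bed', 'be'] (min_width=21, slack=0)
Line 5: ['purple', 'read', 'golden'] (min_width=18, slack=3)
Line 6: ['happy', 'time', 'laser'] (min_width=16, slack=5)
Total lines: 6

Answer: 6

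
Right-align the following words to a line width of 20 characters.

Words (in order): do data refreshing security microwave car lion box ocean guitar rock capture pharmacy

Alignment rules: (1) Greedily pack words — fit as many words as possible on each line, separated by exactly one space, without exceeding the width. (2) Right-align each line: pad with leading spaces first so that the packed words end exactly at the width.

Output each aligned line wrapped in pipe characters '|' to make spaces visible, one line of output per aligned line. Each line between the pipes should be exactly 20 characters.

Answer: |  do data refreshing|
|  security microwave|
|  car lion box ocean|
| guitar rock capture|
|            pharmacy|

Derivation:
Line 1: ['do', 'data', 'refreshing'] (min_width=18, slack=2)
Line 2: ['security', 'microwave'] (min_width=18, slack=2)
Line 3: ['car', 'lion', 'box', 'ocean'] (min_width=18, slack=2)
Line 4: ['guitar', 'rock', 'capture'] (min_width=19, slack=1)
Line 5: ['pharmacy'] (min_width=8, slack=12)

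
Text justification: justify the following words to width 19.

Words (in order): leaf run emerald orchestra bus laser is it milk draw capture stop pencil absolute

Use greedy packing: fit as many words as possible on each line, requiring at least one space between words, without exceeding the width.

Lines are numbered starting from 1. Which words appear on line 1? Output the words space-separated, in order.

Line 1: ['leaf', 'run', 'emerald'] (min_width=16, slack=3)
Line 2: ['orchestra', 'bus', 'laser'] (min_width=19, slack=0)
Line 3: ['is', 'it', 'milk', 'draw'] (min_width=15, slack=4)
Line 4: ['capture', 'stop', 'pencil'] (min_width=19, slack=0)
Line 5: ['absolute'] (min_width=8, slack=11)

Answer: leaf run emerald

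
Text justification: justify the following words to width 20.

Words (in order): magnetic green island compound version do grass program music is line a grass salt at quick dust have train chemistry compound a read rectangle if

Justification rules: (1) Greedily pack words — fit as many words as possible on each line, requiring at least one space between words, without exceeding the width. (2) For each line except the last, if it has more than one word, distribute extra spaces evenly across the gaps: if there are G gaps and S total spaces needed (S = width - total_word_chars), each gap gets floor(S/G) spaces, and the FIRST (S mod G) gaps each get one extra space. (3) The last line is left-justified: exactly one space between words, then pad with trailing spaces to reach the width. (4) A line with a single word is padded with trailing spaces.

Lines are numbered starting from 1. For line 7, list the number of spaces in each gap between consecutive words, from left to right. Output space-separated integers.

Answer: 6

Derivation:
Line 1: ['magnetic', 'green'] (min_width=14, slack=6)
Line 2: ['island', 'compound'] (min_width=15, slack=5)
Line 3: ['version', 'do', 'grass'] (min_width=16, slack=4)
Line 4: ['program', 'music', 'is'] (min_width=16, slack=4)
Line 5: ['line', 'a', 'grass', 'salt', 'at'] (min_width=20, slack=0)
Line 6: ['quick', 'dust', 'have'] (min_width=15, slack=5)
Line 7: ['train', 'chemistry'] (min_width=15, slack=5)
Line 8: ['compound', 'a', 'read'] (min_width=15, slack=5)
Line 9: ['rectangle', 'if'] (min_width=12, slack=8)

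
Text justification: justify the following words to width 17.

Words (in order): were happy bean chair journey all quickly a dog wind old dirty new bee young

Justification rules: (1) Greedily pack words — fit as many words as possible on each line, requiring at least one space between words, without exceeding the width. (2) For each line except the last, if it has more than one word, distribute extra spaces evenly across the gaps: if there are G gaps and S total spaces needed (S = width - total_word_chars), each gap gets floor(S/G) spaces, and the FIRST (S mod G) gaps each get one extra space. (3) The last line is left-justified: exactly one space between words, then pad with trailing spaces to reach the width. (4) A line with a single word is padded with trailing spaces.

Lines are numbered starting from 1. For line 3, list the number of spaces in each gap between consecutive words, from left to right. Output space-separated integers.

Answer: 3 3

Derivation:
Line 1: ['were', 'happy', 'bean'] (min_width=15, slack=2)
Line 2: ['chair', 'journey', 'all'] (min_width=17, slack=0)
Line 3: ['quickly', 'a', 'dog'] (min_width=13, slack=4)
Line 4: ['wind', 'old', 'dirty'] (min_width=14, slack=3)
Line 5: ['new', 'bee', 'young'] (min_width=13, slack=4)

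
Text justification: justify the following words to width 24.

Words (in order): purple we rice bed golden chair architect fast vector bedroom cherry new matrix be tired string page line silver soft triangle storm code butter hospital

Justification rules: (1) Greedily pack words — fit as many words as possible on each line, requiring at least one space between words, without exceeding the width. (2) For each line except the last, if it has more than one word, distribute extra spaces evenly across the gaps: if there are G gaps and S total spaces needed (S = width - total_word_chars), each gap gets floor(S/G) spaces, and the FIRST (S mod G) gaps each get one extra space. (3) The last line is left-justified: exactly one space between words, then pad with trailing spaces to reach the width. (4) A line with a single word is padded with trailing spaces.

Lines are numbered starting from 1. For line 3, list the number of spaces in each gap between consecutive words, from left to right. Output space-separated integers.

Line 1: ['purple', 'we', 'rice', 'bed'] (min_width=18, slack=6)
Line 2: ['golden', 'chair', 'architect'] (min_width=22, slack=2)
Line 3: ['fast', 'vector', 'bedroom'] (min_width=19, slack=5)
Line 4: ['cherry', 'new', 'matrix', 'be'] (min_width=20, slack=4)
Line 5: ['tired', 'string', 'page', 'line'] (min_width=22, slack=2)
Line 6: ['silver', 'soft', 'triangle'] (min_width=20, slack=4)
Line 7: ['storm', 'code', 'butter'] (min_width=17, slack=7)
Line 8: ['hospital'] (min_width=8, slack=16)

Answer: 4 3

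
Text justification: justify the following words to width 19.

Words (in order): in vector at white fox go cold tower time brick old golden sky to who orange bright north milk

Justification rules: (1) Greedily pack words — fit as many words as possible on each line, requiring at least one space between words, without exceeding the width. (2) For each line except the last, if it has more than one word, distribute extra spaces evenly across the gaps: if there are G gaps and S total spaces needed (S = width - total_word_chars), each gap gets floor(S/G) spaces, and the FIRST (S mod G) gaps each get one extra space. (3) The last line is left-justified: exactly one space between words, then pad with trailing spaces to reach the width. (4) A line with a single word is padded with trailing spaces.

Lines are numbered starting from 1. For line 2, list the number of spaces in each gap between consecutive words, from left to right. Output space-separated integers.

Answer: 2 2 1

Derivation:
Line 1: ['in', 'vector', 'at', 'white'] (min_width=18, slack=1)
Line 2: ['fox', 'go', 'cold', 'tower'] (min_width=17, slack=2)
Line 3: ['time', 'brick', 'old'] (min_width=14, slack=5)
Line 4: ['golden', 'sky', 'to', 'who'] (min_width=17, slack=2)
Line 5: ['orange', 'bright', 'north'] (min_width=19, slack=0)
Line 6: ['milk'] (min_width=4, slack=15)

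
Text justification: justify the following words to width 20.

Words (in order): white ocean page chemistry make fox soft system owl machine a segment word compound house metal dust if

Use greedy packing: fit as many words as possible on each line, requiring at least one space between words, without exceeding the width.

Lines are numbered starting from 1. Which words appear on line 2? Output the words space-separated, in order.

Answer: chemistry make fox

Derivation:
Line 1: ['white', 'ocean', 'page'] (min_width=16, slack=4)
Line 2: ['chemistry', 'make', 'fox'] (min_width=18, slack=2)
Line 3: ['soft', 'system', 'owl'] (min_width=15, slack=5)
Line 4: ['machine', 'a', 'segment'] (min_width=17, slack=3)
Line 5: ['word', 'compound', 'house'] (min_width=19, slack=1)
Line 6: ['metal', 'dust', 'if'] (min_width=13, slack=7)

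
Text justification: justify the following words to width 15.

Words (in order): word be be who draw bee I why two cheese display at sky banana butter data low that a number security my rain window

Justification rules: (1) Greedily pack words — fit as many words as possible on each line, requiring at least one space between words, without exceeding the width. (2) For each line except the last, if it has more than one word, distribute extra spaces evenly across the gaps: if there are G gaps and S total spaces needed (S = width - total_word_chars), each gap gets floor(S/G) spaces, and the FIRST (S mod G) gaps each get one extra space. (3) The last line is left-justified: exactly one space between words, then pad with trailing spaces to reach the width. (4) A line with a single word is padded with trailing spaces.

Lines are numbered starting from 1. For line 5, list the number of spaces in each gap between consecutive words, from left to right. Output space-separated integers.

Line 1: ['word', 'be', 'be', 'who'] (min_width=14, slack=1)
Line 2: ['draw', 'bee', 'I', 'why'] (min_width=14, slack=1)
Line 3: ['two', 'cheese'] (min_width=10, slack=5)
Line 4: ['display', 'at', 'sky'] (min_width=14, slack=1)
Line 5: ['banana', 'butter'] (min_width=13, slack=2)
Line 6: ['data', 'low', 'that', 'a'] (min_width=15, slack=0)
Line 7: ['number', 'security'] (min_width=15, slack=0)
Line 8: ['my', 'rain', 'window'] (min_width=14, slack=1)

Answer: 3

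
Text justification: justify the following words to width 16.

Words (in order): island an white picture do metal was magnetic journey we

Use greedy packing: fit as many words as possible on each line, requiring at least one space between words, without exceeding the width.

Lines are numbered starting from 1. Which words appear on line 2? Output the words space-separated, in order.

Line 1: ['island', 'an', 'white'] (min_width=15, slack=1)
Line 2: ['picture', 'do', 'metal'] (min_width=16, slack=0)
Line 3: ['was', 'magnetic'] (min_width=12, slack=4)
Line 4: ['journey', 'we'] (min_width=10, slack=6)

Answer: picture do metal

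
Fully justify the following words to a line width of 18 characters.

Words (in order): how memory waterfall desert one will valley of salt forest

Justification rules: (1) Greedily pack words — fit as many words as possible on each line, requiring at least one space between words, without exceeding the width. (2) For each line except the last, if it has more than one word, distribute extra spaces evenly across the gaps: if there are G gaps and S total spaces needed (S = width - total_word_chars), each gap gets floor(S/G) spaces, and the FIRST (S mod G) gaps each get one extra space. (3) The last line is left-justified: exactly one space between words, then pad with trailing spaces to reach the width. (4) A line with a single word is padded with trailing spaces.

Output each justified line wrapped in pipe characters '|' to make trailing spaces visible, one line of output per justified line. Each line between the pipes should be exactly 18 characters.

Answer: |how         memory|
|waterfall   desert|
|one will valley of|
|salt forest       |

Derivation:
Line 1: ['how', 'memory'] (min_width=10, slack=8)
Line 2: ['waterfall', 'desert'] (min_width=16, slack=2)
Line 3: ['one', 'will', 'valley', 'of'] (min_width=18, slack=0)
Line 4: ['salt', 'forest'] (min_width=11, slack=7)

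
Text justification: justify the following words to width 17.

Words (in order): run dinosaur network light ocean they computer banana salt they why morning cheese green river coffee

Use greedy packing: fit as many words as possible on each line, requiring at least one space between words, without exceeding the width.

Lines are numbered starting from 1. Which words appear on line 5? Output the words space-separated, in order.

Line 1: ['run', 'dinosaur'] (min_width=12, slack=5)
Line 2: ['network', 'light'] (min_width=13, slack=4)
Line 3: ['ocean', 'they'] (min_width=10, slack=7)
Line 4: ['computer', 'banana'] (min_width=15, slack=2)
Line 5: ['salt', 'they', 'why'] (min_width=13, slack=4)
Line 6: ['morning', 'cheese'] (min_width=14, slack=3)
Line 7: ['green', 'river'] (min_width=11, slack=6)
Line 8: ['coffee'] (min_width=6, slack=11)

Answer: salt they why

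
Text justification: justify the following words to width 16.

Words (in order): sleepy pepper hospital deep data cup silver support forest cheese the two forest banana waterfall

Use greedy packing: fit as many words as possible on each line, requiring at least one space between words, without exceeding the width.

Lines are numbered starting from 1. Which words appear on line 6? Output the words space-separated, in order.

Line 1: ['sleepy', 'pepper'] (min_width=13, slack=3)
Line 2: ['hospital', 'deep'] (min_width=13, slack=3)
Line 3: ['data', 'cup', 'silver'] (min_width=15, slack=1)
Line 4: ['support', 'forest'] (min_width=14, slack=2)
Line 5: ['cheese', 'the', 'two'] (min_width=14, slack=2)
Line 6: ['forest', 'banana'] (min_width=13, slack=3)
Line 7: ['waterfall'] (min_width=9, slack=7)

Answer: forest banana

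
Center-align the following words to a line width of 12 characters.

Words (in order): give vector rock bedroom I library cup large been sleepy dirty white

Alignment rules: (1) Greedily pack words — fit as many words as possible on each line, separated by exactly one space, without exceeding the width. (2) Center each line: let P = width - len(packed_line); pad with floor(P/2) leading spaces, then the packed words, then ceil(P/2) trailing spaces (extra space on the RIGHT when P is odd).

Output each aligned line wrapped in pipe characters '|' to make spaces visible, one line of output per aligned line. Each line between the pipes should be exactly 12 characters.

Answer: |give vector |
|rock bedroom|
| I library  |
| cup large  |
|been sleepy |
|dirty white |

Derivation:
Line 1: ['give', 'vector'] (min_width=11, slack=1)
Line 2: ['rock', 'bedroom'] (min_width=12, slack=0)
Line 3: ['I', 'library'] (min_width=9, slack=3)
Line 4: ['cup', 'large'] (min_width=9, slack=3)
Line 5: ['been', 'sleepy'] (min_width=11, slack=1)
Line 6: ['dirty', 'white'] (min_width=11, slack=1)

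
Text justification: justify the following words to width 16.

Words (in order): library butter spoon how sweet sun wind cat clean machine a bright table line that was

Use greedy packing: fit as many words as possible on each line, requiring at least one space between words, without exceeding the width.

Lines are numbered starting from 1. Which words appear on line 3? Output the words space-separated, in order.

Line 1: ['library', 'butter'] (min_width=14, slack=2)
Line 2: ['spoon', 'how', 'sweet'] (min_width=15, slack=1)
Line 3: ['sun', 'wind', 'cat'] (min_width=12, slack=4)
Line 4: ['clean', 'machine', 'a'] (min_width=15, slack=1)
Line 5: ['bright', 'table'] (min_width=12, slack=4)
Line 6: ['line', 'that', 'was'] (min_width=13, slack=3)

Answer: sun wind cat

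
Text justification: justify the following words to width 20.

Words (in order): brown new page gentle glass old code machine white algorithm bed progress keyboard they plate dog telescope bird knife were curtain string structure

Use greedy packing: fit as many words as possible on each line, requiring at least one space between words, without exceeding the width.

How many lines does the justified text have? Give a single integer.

Line 1: ['brown', 'new', 'page'] (min_width=14, slack=6)
Line 2: ['gentle', 'glass', 'old'] (min_width=16, slack=4)
Line 3: ['code', 'machine', 'white'] (min_width=18, slack=2)
Line 4: ['algorithm', 'bed'] (min_width=13, slack=7)
Line 5: ['progress', 'keyboard'] (min_width=17, slack=3)
Line 6: ['they', 'plate', 'dog'] (min_width=14, slack=6)
Line 7: ['telescope', 'bird', 'knife'] (min_width=20, slack=0)
Line 8: ['were', 'curtain', 'string'] (min_width=19, slack=1)
Line 9: ['structure'] (min_width=9, slack=11)
Total lines: 9

Answer: 9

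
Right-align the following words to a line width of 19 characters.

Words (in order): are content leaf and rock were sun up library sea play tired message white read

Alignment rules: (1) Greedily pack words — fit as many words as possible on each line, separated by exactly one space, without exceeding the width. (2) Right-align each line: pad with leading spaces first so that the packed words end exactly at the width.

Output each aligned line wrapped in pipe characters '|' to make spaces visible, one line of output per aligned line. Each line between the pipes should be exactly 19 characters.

Line 1: ['are', 'content', 'leaf'] (min_width=16, slack=3)
Line 2: ['and', 'rock', 'were', 'sun'] (min_width=17, slack=2)
Line 3: ['up', 'library', 'sea', 'play'] (min_width=19, slack=0)
Line 4: ['tired', 'message', 'white'] (min_width=19, slack=0)
Line 5: ['read'] (min_width=4, slack=15)

Answer: |   are content leaf|
|  and rock were sun|
|up library sea play|
|tired message white|
|               read|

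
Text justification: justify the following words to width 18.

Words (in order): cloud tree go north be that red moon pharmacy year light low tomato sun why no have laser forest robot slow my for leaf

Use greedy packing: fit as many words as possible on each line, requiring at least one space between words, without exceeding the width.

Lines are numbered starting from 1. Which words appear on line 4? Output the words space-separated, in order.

Answer: light low tomato

Derivation:
Line 1: ['cloud', 'tree', 'go'] (min_width=13, slack=5)
Line 2: ['north', 'be', 'that', 'red'] (min_width=17, slack=1)
Line 3: ['moon', 'pharmacy', 'year'] (min_width=18, slack=0)
Line 4: ['light', 'low', 'tomato'] (min_width=16, slack=2)
Line 5: ['sun', 'why', 'no', 'have'] (min_width=15, slack=3)
Line 6: ['laser', 'forest', 'robot'] (min_width=18, slack=0)
Line 7: ['slow', 'my', 'for', 'leaf'] (min_width=16, slack=2)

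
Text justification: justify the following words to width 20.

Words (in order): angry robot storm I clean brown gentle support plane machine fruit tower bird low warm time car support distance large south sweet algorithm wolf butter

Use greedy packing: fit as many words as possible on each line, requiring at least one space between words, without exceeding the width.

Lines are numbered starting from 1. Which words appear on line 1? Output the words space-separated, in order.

Answer: angry robot storm I

Derivation:
Line 1: ['angry', 'robot', 'storm', 'I'] (min_width=19, slack=1)
Line 2: ['clean', 'brown', 'gentle'] (min_width=18, slack=2)
Line 3: ['support', 'plane'] (min_width=13, slack=7)
Line 4: ['machine', 'fruit', 'tower'] (min_width=19, slack=1)
Line 5: ['bird', 'low', 'warm', 'time'] (min_width=18, slack=2)
Line 6: ['car', 'support', 'distance'] (min_width=20, slack=0)
Line 7: ['large', 'south', 'sweet'] (min_width=17, slack=3)
Line 8: ['algorithm', 'wolf'] (min_width=14, slack=6)
Line 9: ['butter'] (min_width=6, slack=14)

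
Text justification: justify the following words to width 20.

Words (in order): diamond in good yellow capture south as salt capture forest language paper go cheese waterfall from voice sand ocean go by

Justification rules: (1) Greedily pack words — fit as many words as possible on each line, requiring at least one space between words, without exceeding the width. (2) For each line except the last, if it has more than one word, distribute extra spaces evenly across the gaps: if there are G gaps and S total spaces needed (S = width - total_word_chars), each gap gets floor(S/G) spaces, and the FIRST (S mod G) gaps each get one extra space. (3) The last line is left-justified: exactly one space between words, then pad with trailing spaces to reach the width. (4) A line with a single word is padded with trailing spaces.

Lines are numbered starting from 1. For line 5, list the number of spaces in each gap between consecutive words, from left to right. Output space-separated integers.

Answer: 4 3

Derivation:
Line 1: ['diamond', 'in', 'good'] (min_width=15, slack=5)
Line 2: ['yellow', 'capture', 'south'] (min_width=20, slack=0)
Line 3: ['as', 'salt', 'capture'] (min_width=15, slack=5)
Line 4: ['forest', 'language'] (min_width=15, slack=5)
Line 5: ['paper', 'go', 'cheese'] (min_width=15, slack=5)
Line 6: ['waterfall', 'from', 'voice'] (min_width=20, slack=0)
Line 7: ['sand', 'ocean', 'go', 'by'] (min_width=16, slack=4)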